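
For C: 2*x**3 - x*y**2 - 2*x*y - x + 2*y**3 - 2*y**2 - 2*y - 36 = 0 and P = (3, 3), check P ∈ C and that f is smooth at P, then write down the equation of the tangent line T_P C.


Tangent line at P: 38*x + 16*y - 162 = 0.

Step 1: f(3, 3) = 0, so P lies on C.
Step 2: partial derivatives
  f_x(x, y) = 6*x**2 - y**2 - 2*y - 1, f_y(x, y) = -2*x*y - 2*x + 6*y**2 - 4*y - 2.
  f_x(P) = 38, f_y(P) = 16 (gradient nonzero, so P is smooth).
Step 3: tangent line at P: 38·(x − 3) + 16·(y − 3) = 0.
Expanding: 38*x + 16*y - 162 = 0.


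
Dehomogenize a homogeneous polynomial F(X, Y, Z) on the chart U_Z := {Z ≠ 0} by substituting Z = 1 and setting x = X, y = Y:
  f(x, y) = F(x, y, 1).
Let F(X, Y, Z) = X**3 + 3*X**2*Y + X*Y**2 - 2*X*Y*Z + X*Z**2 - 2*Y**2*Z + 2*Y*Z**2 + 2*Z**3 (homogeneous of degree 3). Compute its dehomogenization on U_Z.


f(x, y) = x**3 + 3*x**2*y + x*y**2 - 2*x*y + x - 2*y**2 + 2*y + 2

On U_Z we set Z = 1. Each monomial c·X^i·Y^j·Z^k in F becomes c·x^i·y^j·1^k = c·x^i·y^j.
Substituting Z = 1: F(X, Y, 1) = x**3 + 3*x**2*y + x*y**2 - 2*x*y + x - 2*y**2 + 2*y + 2.
Note: deg(f) ≤ deg(F) = 3; strict inequality happens when F is divisible by Z (lost terms).


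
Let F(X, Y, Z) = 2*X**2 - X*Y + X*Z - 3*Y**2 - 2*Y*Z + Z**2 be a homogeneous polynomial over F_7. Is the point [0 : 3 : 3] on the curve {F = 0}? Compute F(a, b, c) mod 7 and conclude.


F(0,3,3) ≡ 6 (mod 7); P is NOT on the curve.

Evaluate F(0, 3, 3) term-by-term (mod 7).
  2*X**2 ↦ 2·0·1·1 = 0
  -X*Y ↦ -1·0·3·1 = 0
  X*Z ↦ 1·0·1·3 = 0
  -3*Y**2 ↦ -3·1·9·1 = -27
  -2*Y*Z ↦ -2·1·3·3 = -18
  Z**2 ↦ 1·1·1·9 = 9
Sum: F(0, 3, 3) = (0) + (0) + (0) + (-27) + (-18) + (9) = -36.
Reducing mod 7: -36 ≡ 6 (mod 7).
Since F(a, b, c) ≡ 6 ≠ 0 (mod 7), P does NOT lie on the curve.


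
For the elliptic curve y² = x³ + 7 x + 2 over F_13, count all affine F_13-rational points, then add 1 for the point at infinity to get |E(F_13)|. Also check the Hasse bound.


Affine points = {(1, 6), (1, 7), (4, 4), (4, 9), (6, 0), (7, 2), (7, 11), (9, 1), (9, 12)}; affine count = 9; |E(F_13)| = 10.

Discriminant check: Δ ∝ 4a³ + 27b² = 4·7³ + 27·2² = 4·343 + 27·4 ≡ 11 (mod 13). Nonzero ⇒ E is nonsingular.
For each x ∈ F_13, compute rhs = x³ + 7·x + 2 mod 13, then count y ∈ F_13 with y² ≡ rhs.
  x = 0: rhs = 2, matching y values: none (0 points).
  x = 1: rhs = 10, matching y values: 6, 7 (2 points).
  x = 2: rhs = 11, matching y values: none (0 points).
  x = 3: rhs = 11, matching y values: none (0 points).
  x = 4: rhs = 3, matching y values: 4, 9 (2 points).
  x = 5: rhs = 6, matching y values: none (0 points).
  x = 6: rhs = 0, matching y values: 0 (1 points).
  x = 7: rhs = 4, matching y values: 2, 11 (2 points).
  x = 8: rhs = 11, matching y values: none (0 points).
  x = 9: rhs = 1, matching y values: 1, 12 (2 points).
  x = 10: rhs = 6, matching y values: none (0 points).
  x = 11: rhs = 6, matching y values: none (0 points).
  x = 12: rhs = 7, matching y values: none (0 points).
Total affine count: 9.
Full point count |E(F_13)| = 9 + 1 = 10.
Hasse bound: |10 − (13+1)| = |-4| = 4 ≤ 2√13 ≈ 7.2111 ✓.


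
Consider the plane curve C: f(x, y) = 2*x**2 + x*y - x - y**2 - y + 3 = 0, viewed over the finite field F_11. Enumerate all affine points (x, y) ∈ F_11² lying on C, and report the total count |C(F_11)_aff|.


Affine F_11-points: {(1, 2), (1, 9), (2, 5), (2, 7), (4, 1), (4, 2), (6, 7), (6, 9), (7, 1), (7, 5)}; count = 10.

For each of the 121 pairs (x, y) ∈ F_11², evaluate f(x, y) mod 11. Record the zeros.
  x = 0: [0↦3, 1↦1, 2↦8, 3↦2, 4↦5, 5↦6, 6↦5, 7↦2, 8↦8, 9↦1, 10↦3]  zeros at y ∈ ∅
  x = 1: [0↦4, 1↦3, 2↦0, 3↦6, 4↦10, 5↦1, 6↦1, 7↦10, 8↦6, 9↦0, 10↦3]  zeros at y ∈ {2, 9}
  x = 2: [0↦9, 1↦9, 2↦7, 3↦3, 4↦8, 5↦0, 6↦1, 7↦0, 8↦8, 9↦3, 10↦7]  zeros at y ∈ {5, 7}
  x = 3: [0↦7, 1↦8, 2↦7, 3↦4, 4↦10, 5↦3, 6↦5, 7↦5, 8↦3, 9↦10, 10↦4]  zeros at y ∈ ∅
  x = 4: [0↦9, 1↦0, 2↦0, 3↦9, 4↦5, 5↦10, 6↦2, 7↦3, 8↦2, 9↦10, 10↦5]  zeros at y ∈ {1, 2}
  x = 5: [0↦4, 1↦7, 2↦8, 3↦7, 4↦4, 5↦10, 6↦3, 7↦5, 8↦5, 9↦3, 10↦10]  zeros at y ∈ ∅
  x = 6: [0↦3, 1↦7, 2↦9, 3↦9, 4↦7, 5↦3, 6↦8, 7↦0, 8↦1, 9↦0, 10↦8]  zeros at y ∈ {7, 9}
  x = 7: [0↦6, 1↦0, 2↦3, 3↦4, 4↦3, 5↦0, 6↦6, 7↦10, 8↦1, 9↦1, 10↦10]  zeros at y ∈ {1, 5}
  x = 8: [0↦2, 1↦8, 2↦1, 3↦3, 4↦3, 5↦1, 6↦8, 7↦2, 8↦5, 9↦6, 10↦5]  zeros at y ∈ ∅
  x = 9: [0↦2, 1↦9, 2↦3, 3↦6, 4↦7, 5↦6, 6↦3, 7↦9, 8↦2, 9↦4, 10↦4]  zeros at y ∈ ∅
  x = 10: [0↦6, 1↦3, 2↦9, 3↦2, 4↦4, 5↦4, 6↦2, 7↦9, 8↦3, 9↦6, 10↦7]  zeros at y ∈ ∅
Collecting zeros: affine points = {(1, 2), (1, 9), (2, 5), (2, 7), (4, 1), (4, 2), (6, 7), (6, 9), (7, 1), (7, 5)}.
Total count |C(F_11)_aff| = 10.


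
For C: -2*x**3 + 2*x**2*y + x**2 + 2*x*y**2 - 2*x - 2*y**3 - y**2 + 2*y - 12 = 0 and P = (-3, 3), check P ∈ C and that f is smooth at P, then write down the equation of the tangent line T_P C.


Tangent line at P: -80*x - 76*y - 12 = 0.

Step 1: f(-3, 3) = 0, so P lies on C.
Step 2: partial derivatives
  f_x(x, y) = -6*x**2 + 4*x*y + 2*x + 2*y**2 - 2, f_y(x, y) = 2*x**2 + 4*x*y - 6*y**2 - 2*y + 2.
  f_x(P) = -80, f_y(P) = -76 (gradient nonzero, so P is smooth).
Step 3: tangent line at P: -80·(x − -3) + -76·(y − 3) = 0.
Expanding: -80*x - 76*y - 12 = 0.


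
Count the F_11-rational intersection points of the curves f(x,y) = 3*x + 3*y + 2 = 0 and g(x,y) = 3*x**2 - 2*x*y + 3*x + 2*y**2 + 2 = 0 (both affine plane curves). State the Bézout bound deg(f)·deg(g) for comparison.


Common zeros: ∅; count = 0; Bézout bound = 2.

deg(f) = 1, deg(g) = 2, so Bézout bound = 2.
Scan x ∈ F_11. For each x, list the y ∈ F_11 with f(x, y) ≡ 0 and those with g(x, y) ≡ 0 (mod 11); the common zeros in that column are the intersection.
  x = 0: f ≡ 0 at y ∈ {3}; g ≡ 0 at y ∈ ∅; common: ∅.
  x = 1: f ≡ 0 at y ∈ {2}; g ≡ 0 at y ∈ ∅; common: ∅.
  x = 2: f ≡ 0 at y ∈ {1}; g ≡ 0 at y ∈ ∅; common: ∅.
  x = 3: f ≡ 0 at y ∈ {0}; g ≡ 0 at y ∈ ∅; common: ∅.
  x = 4: f ≡ 0 at y ∈ {10}; g ≡ 0 at y ∈ ∅; common: ∅.
  x = 5: f ≡ 0 at y ∈ {9}; g ≡ 0 at y ∈ ∅; common: ∅.
  x = 6: f ≡ 0 at y ∈ {8}; g ≡ 0 at y ∈ {3}; common: ∅.
  x = 7: f ≡ 0 at y ∈ {7}; g ≡ 0 at y ∈ ∅; common: ∅.
  x = 8: f ≡ 0 at y ∈ {6}; g ≡ 0 at y ∈ ∅; common: ∅.
  x = 9: f ≡ 0 at y ∈ {5}; g ≡ 0 at y ∈ ∅; common: ∅.
  x = 10: f ≡ 0 at y ∈ {4}; g ≡ 0 at y ∈ ∅; common: ∅.
Collecting: common zeros = ∅, so the count is 0.
Comparison with the Bézout bound: 0 ≤ 2 = deg(f)·deg(g), as expected for curves with no common component (the affine F_11-count falls short of the bound because intersections may lie at infinity, over extension fields, or carry multiplicity).


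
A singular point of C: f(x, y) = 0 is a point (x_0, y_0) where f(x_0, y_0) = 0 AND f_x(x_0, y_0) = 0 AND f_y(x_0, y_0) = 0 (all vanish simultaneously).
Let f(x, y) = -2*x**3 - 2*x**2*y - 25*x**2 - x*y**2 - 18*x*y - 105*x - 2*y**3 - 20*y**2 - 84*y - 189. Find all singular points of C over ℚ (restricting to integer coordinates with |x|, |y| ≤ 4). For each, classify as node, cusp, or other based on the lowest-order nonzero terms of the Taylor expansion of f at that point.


Singular points: {(-3, -3)}; classification: node.

Compute partial derivatives:
  f_x = -6*x**2 - 4*x*y - 50*x - y**2 - 18*y - 105.
  f_y = -2*x**2 - 2*x*y - 18*x - 6*y**2 - 40*y - 84.
Scan x_0 ∈ {−4, ..., 4}. For each x_0, f_y(x_0, y) is a polynomial in y; find its integer roots y ∈ {−4, ..., 4}, then test f_x and f at those candidates.
  x = -4: f_y(-4, y) = -6*y**2 - 32*y - 44; no integer root y with |y| ≤ 4.
  x = -3: f_y(-3, y) = -6*y**2 - 34*y - 48; vanishes at y ∈ {-3}. (-3, -3): f_x = 0, f = 0 — SINGULAR.
  x = -2: f_y(-2, y) = -6*y**2 - 36*y - 56; no integer root y with |y| ≤ 4.
  x = -1: f_y(-1, y) = -6*y**2 - 38*y - 68; no integer root y with |y| ≤ 4.
  x = 0: f_y(0, y) = -6*y**2 - 40*y - 84; no integer root y with |y| ≤ 4.
  x = 1: f_y(1, y) = -6*y**2 - 42*y - 104; no integer root y with |y| ≤ 4.
  x = 2: f_y(2, y) = -6*y**2 - 44*y - 128; no integer root y with |y| ≤ 4.
  x = 3: f_y(3, y) = -6*y**2 - 46*y - 156; no integer root y with |y| ≤ 4.
  x = 4: f_y(4, y) = -6*y**2 - 48*y - 188; no integer root y with |y| ≤ 4.
Only singular point on the grid: (-3, -3).
Classify: substitute x = -3 + u, y = -3 + v and expand: f = -2*u**3 - 2*u**2*v - u**2 - u*v**2 - 2*v**3 + v**2.
No constant or linear terms (consistent with a singular point). Quadratic part: -u**2 + v**2. Cubic part: -2*u**3 - 2*u**2*v - u*v**2 - 2*v**3.
The quadratic part v**2 - u**2 = (v − u)(v + u) splits into two distinct linear factors, so there are two distinct tangent lines y − -3 = ±(x − -3) — this is a node (ordinary double point).
Classification: node.


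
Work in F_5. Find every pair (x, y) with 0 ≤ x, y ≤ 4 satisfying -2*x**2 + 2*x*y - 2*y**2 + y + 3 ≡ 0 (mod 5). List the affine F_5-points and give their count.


Affine F_5-points: {(0, 4), (2, 0), (3, 0), (3, 1), (4, 3), (4, 4)}; count = 6.

For each of the 25 pairs (x, y) ∈ F_5², evaluate f(x, y) mod 5. Record the zeros.
  x = 0: [0↦3, 1↦2, 2↦2, 3↦3, 4↦0]  zeros at y ∈ {4}
  x = 1: [0↦1, 1↦2, 2↦4, 3↦2, 4↦1]  zeros at y ∈ ∅
  x = 2: [0↦0, 1↦3, 2↦2, 3↦2, 4↦3]  zeros at y ∈ {0}
  x = 3: [0↦0, 1↦0, 2↦1, 3↦3, 4↦1]  zeros at y ∈ {0, 1}
  x = 4: [0↦1, 1↦3, 2↦1, 3↦0, 4↦0]  zeros at y ∈ {3, 4}
Collecting zeros: affine points = {(0, 4), (2, 0), (3, 0), (3, 1), (4, 3), (4, 4)}.
Total count |C(F_5)_aff| = 6.


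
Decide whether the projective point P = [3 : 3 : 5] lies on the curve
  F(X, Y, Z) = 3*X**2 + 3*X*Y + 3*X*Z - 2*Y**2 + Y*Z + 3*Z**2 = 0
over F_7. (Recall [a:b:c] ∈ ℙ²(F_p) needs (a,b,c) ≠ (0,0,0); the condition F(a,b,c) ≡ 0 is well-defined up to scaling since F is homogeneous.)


F(3,3,5) ≡ 3 (mod 7); P is NOT on the curve.

Evaluate F(3, 3, 5) term-by-term (mod 7).
  3*X**2 ↦ 3·9·1·1 = 27
  3*X*Y ↦ 3·3·3·1 = 27
  3*X*Z ↦ 3·3·1·5 = 45
  -2*Y**2 ↦ -2·1·9·1 = -18
  Y*Z ↦ 1·1·3·5 = 15
  3*Z**2 ↦ 3·1·1·25 = 75
Sum: F(3, 3, 5) = (27) + (27) + (45) + (-18) + (15) + (75) = 171.
Reducing mod 7: 171 ≡ 3 (mod 7).
Since F(a, b, c) ≡ 3 ≠ 0 (mod 7), P does NOT lie on the curve.


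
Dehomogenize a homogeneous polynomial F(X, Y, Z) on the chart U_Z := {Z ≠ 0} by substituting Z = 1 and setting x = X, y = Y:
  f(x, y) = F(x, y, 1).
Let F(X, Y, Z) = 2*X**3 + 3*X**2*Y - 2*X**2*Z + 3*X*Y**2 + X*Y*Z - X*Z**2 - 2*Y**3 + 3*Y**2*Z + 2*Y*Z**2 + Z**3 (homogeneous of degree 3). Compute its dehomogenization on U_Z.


f(x, y) = 2*x**3 + 3*x**2*y - 2*x**2 + 3*x*y**2 + x*y - x - 2*y**3 + 3*y**2 + 2*y + 1

On U_Z we set Z = 1. Each monomial c·X^i·Y^j·Z^k in F becomes c·x^i·y^j·1^k = c·x^i·y^j.
Substituting Z = 1: F(X, Y, 1) = 2*x**3 + 3*x**2*y - 2*x**2 + 3*x*y**2 + x*y - x - 2*y**3 + 3*y**2 + 2*y + 1.
Note: deg(f) ≤ deg(F) = 3; strict inequality happens when F is divisible by Z (lost terms).


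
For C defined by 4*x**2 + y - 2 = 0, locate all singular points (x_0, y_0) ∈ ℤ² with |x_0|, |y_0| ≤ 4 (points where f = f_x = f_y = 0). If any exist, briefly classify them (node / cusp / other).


No singular points in the scanned grid; C is smooth there.

Compute partial derivatives:
  f_x = 8*x.
  f_y = 1.
f_y = 1 is a nonzero constant, so f_y never vanishes: no point (x, y) can satisfy f = f_x = f_y = 0. In particular no (x, y) ∈ {−4, ..., 4}² is singular; the curve is smooth.


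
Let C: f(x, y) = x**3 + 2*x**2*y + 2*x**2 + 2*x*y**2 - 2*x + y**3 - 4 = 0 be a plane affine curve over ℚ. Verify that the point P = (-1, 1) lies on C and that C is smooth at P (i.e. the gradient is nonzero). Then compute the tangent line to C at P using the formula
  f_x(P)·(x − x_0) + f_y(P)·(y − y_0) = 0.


Tangent line at P: -5*x + y - 6 = 0.

Step 1: f(-1, 1) = 0, so P lies on C.
Step 2: partial derivatives
  f_x(x, y) = 3*x**2 + 4*x*y + 4*x + 2*y**2 - 2, f_y(x, y) = 2*x**2 + 4*x*y + 3*y**2.
  f_x(P) = -5, f_y(P) = 1 (gradient nonzero, so P is smooth).
Step 3: tangent line at P: -5·(x − -1) + 1·(y − 1) = 0.
Expanding: -5*x + y - 6 = 0.


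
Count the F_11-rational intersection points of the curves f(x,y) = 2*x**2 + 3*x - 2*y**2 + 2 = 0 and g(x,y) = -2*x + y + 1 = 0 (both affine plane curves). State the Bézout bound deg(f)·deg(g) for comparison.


Common zeros: {(0, 10)}; count = 1; Bézout bound = 2.

deg(f) = 2, deg(g) = 1, so Bézout bound = 2.
Scan x ∈ F_11. For each x, list the y ∈ F_11 with f(x, y) ≡ 0 and those with g(x, y) ≡ 0 (mod 11); the common zeros in that column are the intersection.
  x = 0: f ≡ 0 at y ∈ {1, 10}; g ≡ 0 at y ∈ {10}; common: {10}.
  x = 1: f ≡ 0 at y ∈ {3, 8}; g ≡ 0 at y ∈ {1}; common: ∅.
  x = 2: f ≡ 0 at y ∈ ∅; g ≡ 0 at y ∈ {3}; common: ∅.
  x = 3: f ≡ 0 at y ∈ {3, 8}; g ≡ 0 at y ∈ {5}; common: ∅.
  x = 4: f ≡ 0 at y ∈ {1, 10}; g ≡ 0 at y ∈ {7}; common: ∅.
  x = 5: f ≡ 0 at y ∈ ∅; g ≡ 0 at y ∈ {9}; common: ∅.
  x = 6: f ≡ 0 at y ∈ ∅; g ≡ 0 at y ∈ {0}; common: ∅.
  x = 7: f ≡ 0 at y ∈ {0}; g ≡ 0 at y ∈ {2}; common: ∅.
  x = 8: f ≡ 0 at y ∈ {0}; g ≡ 0 at y ∈ {4}; common: ∅.
  x = 9: f ≡ 0 at y ∈ ∅; g ≡ 0 at y ∈ {6}; common: ∅.
  x = 10: f ≡ 0 at y ∈ ∅; g ≡ 0 at y ∈ {8}; common: ∅.
Collecting: common zeros = {(0, 10)}, so the count is 1.
Comparison with the Bézout bound: 1 ≤ 2 = deg(f)·deg(g), as expected for curves with no common component (the affine F_11-count falls short of the bound because intersections may lie at infinity, over extension fields, or carry multiplicity).


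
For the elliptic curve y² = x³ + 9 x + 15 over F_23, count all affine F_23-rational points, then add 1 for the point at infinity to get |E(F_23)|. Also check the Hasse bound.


Affine points = {(1, 5), (1, 18), (2, 8), (2, 15), (3, 0), (4, 0), (5, 1), (5, 22), (6, 3), (6, 20), (8, 1), (8, 22), (10, 1), (10, 22), (13, 11), (13, 12), (15, 11), (15, 12), (16, 0), (18, 11), (18, 12), (21, 9), (21, 14)}; affine count = 23; |E(F_23)| = 24.

Discriminant check: Δ ∝ 4a³ + 27b² = 4·9³ + 27·15² = 4·729 + 27·225 ≡ 21 (mod 23). Nonzero ⇒ E is nonsingular.
For each x ∈ F_23, compute rhs = x³ + 9·x + 15 mod 23, then count y ∈ F_23 with y² ≡ rhs.
  x = 0: rhs = 15, matching y values: none (0 points).
  x = 1: rhs = 2, matching y values: 5, 18 (2 points).
  x = 2: rhs = 18, matching y values: 8, 15 (2 points).
  x = 3: rhs = 0, matching y values: 0 (1 points).
  x = 4: rhs = 0, matching y values: 0 (1 points).
  x = 5: rhs = 1, matching y values: 1, 22 (2 points).
  x = 6: rhs = 9, matching y values: 3, 20 (2 points).
  x = 7: rhs = 7, matching y values: none (0 points).
  x = 8: rhs = 1, matching y values: 1, 22 (2 points).
  x = 9: rhs = 20, matching y values: none (0 points).
  x = 10: rhs = 1, matching y values: 1, 22 (2 points).
  x = 11: rhs = 19, matching y values: none (0 points).
  x = 12: rhs = 11, matching y values: none (0 points).
  x = 13: rhs = 6, matching y values: 11, 12 (2 points).
  x = 14: rhs = 10, matching y values: none (0 points).
  x = 15: rhs = 6, matching y values: 11, 12 (2 points).
  x = 16: rhs = 0, matching y values: 0 (1 points).
  x = 17: rhs = 21, matching y values: none (0 points).
  x = 18: rhs = 6, matching y values: 11, 12 (2 points).
  x = 19: rhs = 7, matching y values: none (0 points).
  x = 20: rhs = 7, matching y values: none (0 points).
  x = 21: rhs = 12, matching y values: 9, 14 (2 points).
  x = 22: rhs = 5, matching y values: none (0 points).
Total affine count: 23.
Full point count |E(F_23)| = 23 + 1 = 24.
Hasse bound: |24 − (23+1)| = |0| = 0 ≤ 2√23 ≈ 9.5917 ✓.


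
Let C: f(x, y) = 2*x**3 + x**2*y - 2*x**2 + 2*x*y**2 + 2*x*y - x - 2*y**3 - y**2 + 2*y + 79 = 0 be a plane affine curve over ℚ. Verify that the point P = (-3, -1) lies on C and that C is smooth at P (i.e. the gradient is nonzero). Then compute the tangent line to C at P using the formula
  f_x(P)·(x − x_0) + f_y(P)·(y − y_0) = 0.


Tangent line at P: 71*x + 13*y + 226 = 0.

Step 1: f(-3, -1) = 0, so P lies on C.
Step 2: partial derivatives
  f_x(x, y) = 6*x**2 + 2*x*y - 4*x + 2*y**2 + 2*y - 1, f_y(x, y) = x**2 + 4*x*y + 2*x - 6*y**2 - 2*y + 2.
  f_x(P) = 71, f_y(P) = 13 (gradient nonzero, so P is smooth).
Step 3: tangent line at P: 71·(x − -3) + 13·(y − -1) = 0.
Expanding: 71*x + 13*y + 226 = 0.


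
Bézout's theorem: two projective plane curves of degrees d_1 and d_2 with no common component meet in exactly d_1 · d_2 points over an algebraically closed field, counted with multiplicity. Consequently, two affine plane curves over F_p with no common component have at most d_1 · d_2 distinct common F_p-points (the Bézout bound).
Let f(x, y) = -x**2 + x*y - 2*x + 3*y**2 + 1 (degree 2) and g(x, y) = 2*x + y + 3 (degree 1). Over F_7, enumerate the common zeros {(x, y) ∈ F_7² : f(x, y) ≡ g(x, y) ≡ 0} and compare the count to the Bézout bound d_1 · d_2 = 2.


Common zeros: {(0, 4), (2, 0)}; count = 2; Bézout bound = 2.

deg(f) = 2, deg(g) = 1, so Bézout bound = 2.
Scan x ∈ F_7. For each x, list the y ∈ F_7 with f(x, y) ≡ 0 and those with g(x, y) ≡ 0 (mod 7); the common zeros in that column are the intersection.
  x = 0: f ≡ 0 at y ∈ {3, 4}; g ≡ 0 at y ∈ {4}; common: {4}.
  x = 1: f ≡ 0 at y ∈ {3, 6}; g ≡ 0 at y ∈ {2}; common: ∅.
  x = 2: f ≡ 0 at y ∈ {0, 4}; g ≡ 0 at y ∈ {0}; common: {0}.
  x = 3: f ≡ 0 at y ∈ {0, 6}; g ≡ 0 at y ∈ {5}; common: ∅.
  x = 4: f ≡ 0 at y ∈ ∅; g ≡ 0 at y ∈ {3}; common: ∅.
  x = 5: f ≡ 0 at y ∈ ∅; g ≡ 0 at y ∈ {1}; common: ∅.
  x = 6: f ≡ 0 at y ∈ ∅; g ≡ 0 at y ∈ {6}; common: ∅.
Collecting: common zeros = {(0, 4), (2, 0)}, so the count is 2.
Comparison with the Bézout bound: 2 ≤ 2 = deg(f)·deg(g), as expected for curves with no common component (the bound is attained).


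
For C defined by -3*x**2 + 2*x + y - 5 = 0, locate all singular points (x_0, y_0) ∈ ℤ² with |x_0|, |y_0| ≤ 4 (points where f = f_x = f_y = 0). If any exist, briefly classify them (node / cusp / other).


No singular points in the scanned grid; C is smooth there.

Compute partial derivatives:
  f_x = 2 - 6*x.
  f_y = 1.
f_y = 1 is a nonzero constant, so f_y never vanishes: no point (x, y) can satisfy f = f_x = f_y = 0. In particular no (x, y) ∈ {−4, ..., 4}² is singular; the curve is smooth.


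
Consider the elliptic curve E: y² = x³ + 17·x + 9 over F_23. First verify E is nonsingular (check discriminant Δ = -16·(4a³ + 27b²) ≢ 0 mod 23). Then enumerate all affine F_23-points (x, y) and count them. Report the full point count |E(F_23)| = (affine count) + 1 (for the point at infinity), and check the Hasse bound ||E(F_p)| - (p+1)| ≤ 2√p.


Affine points = {(0, 3), (0, 20), (1, 2), (1, 21), (3, 8), (3, 15), (4, 7), (4, 16), (5, 9), (5, 14), (8, 6), (8, 17), (10, 11), (10, 12), (11, 3), (11, 20), (12, 3), (12, 20), (13, 9), (13, 14), (14, 1), (14, 22), (17, 6), (17, 17), (18, 11), (18, 12), (20, 0), (21, 6), (21, 17)}; affine count = 29; |E(F_23)| = 30.

Discriminant check: Δ ∝ 4a³ + 27b² = 4·17³ + 27·9² = 4·4913 + 27·81 ≡ 12 (mod 23). Nonzero ⇒ E is nonsingular.
For each x ∈ F_23, compute rhs = x³ + 17·x + 9 mod 23, then count y ∈ F_23 with y² ≡ rhs.
  x = 0: rhs = 9, matching y values: 3, 20 (2 points).
  x = 1: rhs = 4, matching y values: 2, 21 (2 points).
  x = 2: rhs = 5, matching y values: none (0 points).
  x = 3: rhs = 18, matching y values: 8, 15 (2 points).
  x = 4: rhs = 3, matching y values: 7, 16 (2 points).
  x = 5: rhs = 12, matching y values: 9, 14 (2 points).
  x = 6: rhs = 5, matching y values: none (0 points).
  x = 7: rhs = 11, matching y values: none (0 points).
  x = 8: rhs = 13, matching y values: 6, 17 (2 points).
  x = 9: rhs = 17, matching y values: none (0 points).
  x = 10: rhs = 6, matching y values: 11, 12 (2 points).
  x = 11: rhs = 9, matching y values: 3, 20 (2 points).
  x = 12: rhs = 9, matching y values: 3, 20 (2 points).
  x = 13: rhs = 12, matching y values: 9, 14 (2 points).
  x = 14: rhs = 1, matching y values: 1, 22 (2 points).
  x = 15: rhs = 5, matching y values: none (0 points).
  x = 16: rhs = 7, matching y values: none (0 points).
  x = 17: rhs = 13, matching y values: 6, 17 (2 points).
  x = 18: rhs = 6, matching y values: 11, 12 (2 points).
  x = 19: rhs = 15, matching y values: none (0 points).
  x = 20: rhs = 0, matching y values: 0 (1 points).
  x = 21: rhs = 13, matching y values: 6, 17 (2 points).
  x = 22: rhs = 14, matching y values: none (0 points).
Total affine count: 29.
Full point count |E(F_23)| = 29 + 1 = 30.
Hasse bound: |30 − (23+1)| = |6| = 6 ≤ 2√23 ≈ 9.5917 ✓.


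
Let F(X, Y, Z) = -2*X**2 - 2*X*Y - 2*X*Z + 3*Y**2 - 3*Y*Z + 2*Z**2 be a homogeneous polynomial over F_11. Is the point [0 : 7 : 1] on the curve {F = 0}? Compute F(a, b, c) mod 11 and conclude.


F(0,7,1) ≡ 7 (mod 11); P is NOT on the curve.

Evaluate F(0, 7, 1) term-by-term (mod 11).
  -2*X**2 ↦ -2·0·1·1 = 0
  -2*X*Y ↦ -2·0·7·1 = 0
  -2*X*Z ↦ -2·0·1·1 = 0
  3*Y**2 ↦ 3·1·49·1 = 147
  -3*Y*Z ↦ -3·1·7·1 = -21
  2*Z**2 ↦ 2·1·1·1 = 2
Sum: F(0, 7, 1) = (0) + (0) + (0) + (147) + (-21) + (2) = 128.
Reducing mod 11: 128 ≡ 7 (mod 11).
Since F(a, b, c) ≡ 7 ≠ 0 (mod 11), P does NOT lie on the curve.


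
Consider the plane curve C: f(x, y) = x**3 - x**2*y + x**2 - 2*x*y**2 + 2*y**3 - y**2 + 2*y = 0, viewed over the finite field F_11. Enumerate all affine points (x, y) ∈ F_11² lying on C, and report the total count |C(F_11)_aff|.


Affine F_11-points: {(0, 0), (3, 7), (4, 3), (5, 8), (8, 9), (10, 0), (10, 2), (10, 3)}; count = 8.

For each of the 121 pairs (x, y) ∈ F_11², evaluate f(x, y) mod 11. Record the zeros.
  x = 0: [0↦0, 1↦3, 2↦5, 3↦7, 4↦10, 5↦4, 6↦1, 7↦2, 8↦8, 9↦9, 10↦6]  zeros at y ∈ {0}
  x = 1: [0↦2, 1↦2, 2↦8, 3↦10, 4↦9, 5↦6, 6↦2, 7↦9, 8↦6, 9↦5, 10↦7]  zeros at y ∈ ∅
  x = 2: [0↦1, 1↦7, 2↦4, 3↦4, 4↦8, 5↦6, 6↦10, 7↦10, 8↦7, 9↦2, 10↦7]  zeros at y ∈ ∅
  x = 3: [0↦3, 1↦2, 2↦10, 3↦6, 4↦2, 5↦10, 6↦9, 7↦0, 8↦6, 9↦6, 10↦1]  zeros at y ∈ {7}
  x = 4: [0↦3, 1↦4, 2↦10, 3↦0, 4↦8, 5↦2, 6↦5, 7↦7, 8↦9, 9↦1, 10↦6]  zeros at y ∈ {3}
  x = 5: [0↦7, 1↦8, 2↦10, 3↦3, 4↦10, 5↦10, 6↦4, 7↦4, 8↦0, 9↦4, 10↦6]  zeros at y ∈ {8}
  x = 6: [0↦10, 1↦9, 2↦5, 3↦10, 4↦3, 5↦7, 6↦1, 7↦8, 8↦7, 9↦10, 10↦7]  zeros at y ∈ ∅
  x = 7: [0↦7, 1↦2, 2↦1, 3↦5, 4↦4, 5↦10, 6↦2, 7↦3, 8↦3, 9↦3, 10↦4]  zeros at y ∈ ∅
  x = 8: [0↦4, 1↦4, 2↦4, 3↦5, 4↦8, 5↦3, 6↦2, 7↦6, 8↦5, 9↦0, 10↦3]  zeros at y ∈ {9}
  x = 9: [0↦7, 1↦10, 2↦9, 3↦5, 4↦10, 5↦3, 6↦7, 7↦1, 8↦8, 9↦7, 10↦10]  zeros at y ∈ ∅
  x = 10: [0↦0, 1↦4, 2↦0, 3↦0, 4↦5, 5↦5, 6↦1, 7↦5, 8↦7, 9↦8, 10↦9]  zeros at y ∈ {0, 2, 3}
Collecting zeros: affine points = {(0, 0), (3, 7), (4, 3), (5, 8), (8, 9), (10, 0), (10, 2), (10, 3)}.
Total count |C(F_11)_aff| = 8.


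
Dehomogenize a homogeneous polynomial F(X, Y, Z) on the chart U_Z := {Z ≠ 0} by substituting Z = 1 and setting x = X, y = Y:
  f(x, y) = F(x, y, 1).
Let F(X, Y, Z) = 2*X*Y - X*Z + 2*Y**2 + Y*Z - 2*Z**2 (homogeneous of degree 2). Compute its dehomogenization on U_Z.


f(x, y) = 2*x*y - x + 2*y**2 + y - 2

On U_Z we set Z = 1. Each monomial c·X^i·Y^j·Z^k in F becomes c·x^i·y^j·1^k = c·x^i·y^j.
Substituting Z = 1: F(X, Y, 1) = 2*x*y - x + 2*y**2 + y - 2.
Note: deg(f) ≤ deg(F) = 2; strict inequality happens when F is divisible by Z (lost terms).


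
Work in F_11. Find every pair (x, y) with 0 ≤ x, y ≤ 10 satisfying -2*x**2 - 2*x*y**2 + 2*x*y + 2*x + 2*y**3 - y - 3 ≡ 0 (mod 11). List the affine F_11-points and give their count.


Affine F_11-points: {(0, 2), (0, 4), (0, 5), (1, 6), (3, 3), (3, 5), (3, 6), (4, 10), (6, 10), (10, 2)}; count = 10.

For each of the 121 pairs (x, y) ∈ F_11², evaluate f(x, y) mod 11. Record the zeros.
  x = 0: [0↦8, 1↦9, 2↦0, 3↦4, 4↦0, 5↦0, 6↦5, 7↦5, 8↦1, 9↦5, 10↦7]  zeros at y ∈ {2, 4, 5}
  x = 1: [0↦8, 1↦9, 2↦7, 3↦3, 4↦9, 5↦4, 6↦0, 7↦9, 8↦10, 9↦4, 10↦3]  zeros at y ∈ {6}
  x = 2: [0↦4, 1↦5, 2↦10, 3↦9, 4↦3, 5↦4, 6↦2, 7↦9, 8↦4, 9↦10, 10↦6]  zeros at y ∈ ∅
  x = 3: [0↦7, 1↦8, 2↦9, 3↦0, 4↦4, 5↦0, 6↦0, 7↦5, 8↦5, 9↦1, 10↦5]  zeros at y ∈ {3, 5, 6}
  x = 4: [0↦6, 1↦7, 2↦4, 3↦9, 4↦1, 5↦3, 6↦5, 7↦8, 8↦2, 9↦10, 10↦0]  zeros at y ∈ {10}
  x = 5: [0↦1, 1↦2, 2↦6, 3↦3, 4↦5, 5↦2, 6↦6, 7↦7, 8↦6, 9↦4, 10↦2]  zeros at y ∈ ∅
  x = 6: [0↦3, 1↦4, 2↦4, 3↦4, 4↦5, 5↦8, 6↦3, 7↦2, 8↦6, 9↦5, 10↦0]  zeros at y ∈ {10}
  x = 7: [0↦1, 1↦2, 2↦9, 3↦1, 4↦1, 5↦10, 6↦7, 7↦4, 8↦2, 9↦2, 10↦5]  zeros at y ∈ ∅
  x = 8: [0↦6, 1↦7, 2↦10, 3↦5, 4↦4, 5↦8, 6↦7, 7↦2, 8↦5, 9↦6, 10↦6]  zeros at y ∈ ∅
  x = 9: [0↦7, 1↦8, 2↦7, 3↦5, 4↦3, 5↦2, 6↦3, 7↦7, 8↦4, 9↦6, 10↦3]  zeros at y ∈ ∅
  x = 10: [0↦4, 1↦5, 2↦0, 3↦1, 4↦9, 5↦3, 6↦6, 7↦8, 8↦10, 9↦2, 10↦7]  zeros at y ∈ {2}
Collecting zeros: affine points = {(0, 2), (0, 4), (0, 5), (1, 6), (3, 3), (3, 5), (3, 6), (4, 10), (6, 10), (10, 2)}.
Total count |C(F_11)_aff| = 10.


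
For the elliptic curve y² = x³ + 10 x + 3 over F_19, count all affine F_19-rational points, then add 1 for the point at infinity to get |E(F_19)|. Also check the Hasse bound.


Affine points = {(5, 8), (5, 11), (7, 6), (7, 13), (8, 5), (8, 14), (9, 9), (9, 10), (10, 1), (10, 18), (11, 0), (18, 7), (18, 12)}; affine count = 13; |E(F_19)| = 14.

Discriminant check: Δ ∝ 4a³ + 27b² = 4·10³ + 27·3² = 4·1000 + 27·9 ≡ 6 (mod 19). Nonzero ⇒ E is nonsingular.
For each x ∈ F_19, compute rhs = x³ + 10·x + 3 mod 19, then count y ∈ F_19 with y² ≡ rhs.
  x = 0: rhs = 3, matching y values: none (0 points).
  x = 1: rhs = 14, matching y values: none (0 points).
  x = 2: rhs = 12, matching y values: none (0 points).
  x = 3: rhs = 3, matching y values: none (0 points).
  x = 4: rhs = 12, matching y values: none (0 points).
  x = 5: rhs = 7, matching y values: 8, 11 (2 points).
  x = 6: rhs = 13, matching y values: none (0 points).
  x = 7: rhs = 17, matching y values: 6, 13 (2 points).
  x = 8: rhs = 6, matching y values: 5, 14 (2 points).
  x = 9: rhs = 5, matching y values: 9, 10 (2 points).
  x = 10: rhs = 1, matching y values: 1, 18 (2 points).
  x = 11: rhs = 0, matching y values: 0 (1 points).
  x = 12: rhs = 8, matching y values: none (0 points).
  x = 13: rhs = 12, matching y values: none (0 points).
  x = 14: rhs = 18, matching y values: none (0 points).
  x = 15: rhs = 13, matching y values: none (0 points).
  x = 16: rhs = 3, matching y values: none (0 points).
  x = 17: rhs = 13, matching y values: none (0 points).
  x = 18: rhs = 11, matching y values: 7, 12 (2 points).
Total affine count: 13.
Full point count |E(F_19)| = 13 + 1 = 14.
Hasse bound: |14 − (19+1)| = |-6| = 6 ≤ 2√19 ≈ 8.7178 ✓.


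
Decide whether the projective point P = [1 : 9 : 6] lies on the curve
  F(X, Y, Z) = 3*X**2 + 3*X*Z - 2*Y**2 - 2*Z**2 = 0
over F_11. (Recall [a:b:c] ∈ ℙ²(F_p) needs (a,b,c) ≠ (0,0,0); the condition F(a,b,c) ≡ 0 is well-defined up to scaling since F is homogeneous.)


F(1,9,6) ≡ 7 (mod 11); P is NOT on the curve.

Evaluate F(1, 9, 6) term-by-term (mod 11).
  3*X**2 ↦ 3·1·1·1 = 3
  3*X*Z ↦ 3·1·1·6 = 18
  -2*Y**2 ↦ -2·1·81·1 = -162
  -2*Z**2 ↦ -2·1·1·36 = -72
Sum: F(1, 9, 6) = (3) + (18) + (-162) + (-72) = -213.
Reducing mod 11: -213 ≡ 7 (mod 11).
Since F(a, b, c) ≡ 7 ≠ 0 (mod 11), P does NOT lie on the curve.


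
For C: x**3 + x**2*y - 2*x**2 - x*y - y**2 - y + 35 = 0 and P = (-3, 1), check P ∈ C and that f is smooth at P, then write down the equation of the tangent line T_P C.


Tangent line at P: 32*x + 9*y + 87 = 0.

Step 1: f(-3, 1) = 0, so P lies on C.
Step 2: partial derivatives
  f_x(x, y) = 3*x**2 + 2*x*y - 4*x - y, f_y(x, y) = x**2 - x - 2*y - 1.
  f_x(P) = 32, f_y(P) = 9 (gradient nonzero, so P is smooth).
Step 3: tangent line at P: 32·(x − -3) + 9·(y − 1) = 0.
Expanding: 32*x + 9*y + 87 = 0.


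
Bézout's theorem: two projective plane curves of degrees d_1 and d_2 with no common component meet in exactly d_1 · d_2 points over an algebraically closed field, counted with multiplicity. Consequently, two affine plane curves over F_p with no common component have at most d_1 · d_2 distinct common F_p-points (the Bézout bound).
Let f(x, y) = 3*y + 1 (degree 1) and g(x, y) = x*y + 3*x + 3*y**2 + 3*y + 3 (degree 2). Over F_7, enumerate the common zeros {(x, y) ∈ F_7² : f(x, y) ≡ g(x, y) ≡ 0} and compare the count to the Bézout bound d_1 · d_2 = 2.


Common zeros: {(0, 2)}; count = 1; Bézout bound = 2.

deg(f) = 1, deg(g) = 2, so Bézout bound = 2.
Scan x ∈ F_7. For each x, list the y ∈ F_7 with f(x, y) ≡ 0 and those with g(x, y) ≡ 0 (mod 7); the common zeros in that column are the intersection.
  x = 0: f ≡ 0 at y ∈ {2}; g ≡ 0 at y ∈ {2, 4}; common: {2}.
  x = 1: f ≡ 0 at y ∈ {2}; g ≡ 0 at y ∈ {4}; common: ∅.
  x = 2: f ≡ 0 at y ∈ {2}; g ≡ 0 at y ∈ {4, 6}; common: ∅.
  x = 3: f ≡ 0 at y ∈ {2}; g ≡ 0 at y ∈ {1, 4}; common: ∅.
  x = 4: f ≡ 0 at y ∈ {2}; g ≡ 0 at y ∈ {3, 4}; common: ∅.
  x = 5: f ≡ 0 at y ∈ {2}; g ≡ 0 at y ∈ {4, 5}; common: ∅.
  x = 6: f ≡ 0 at y ∈ {2}; g ≡ 0 at y ∈ {0, 4}; common: ∅.
Collecting: common zeros = {(0, 2)}, so the count is 1.
Comparison with the Bézout bound: 1 ≤ 2 = deg(f)·deg(g), as expected for curves with no common component (the affine F_7-count falls short of the bound because intersections may lie at infinity, over extension fields, or carry multiplicity).


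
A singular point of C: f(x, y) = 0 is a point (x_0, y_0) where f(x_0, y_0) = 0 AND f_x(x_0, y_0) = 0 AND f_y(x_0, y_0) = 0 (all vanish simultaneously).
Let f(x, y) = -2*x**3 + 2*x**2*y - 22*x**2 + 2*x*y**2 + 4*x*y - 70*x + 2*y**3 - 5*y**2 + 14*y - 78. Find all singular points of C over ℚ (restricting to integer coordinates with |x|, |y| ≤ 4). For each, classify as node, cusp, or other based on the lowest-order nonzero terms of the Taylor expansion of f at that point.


Singular points: {(-3, 2)}; classification: cusp.

Compute partial derivatives:
  f_x = -6*x**2 + 4*x*y - 44*x + 2*y**2 + 4*y - 70.
  f_y = 2*x**2 + 4*x*y + 4*x + 6*y**2 - 10*y + 14.
Scan x_0 ∈ {−4, ..., 4}. For each x_0, f_y(x_0, y) is a polynomial in y; find its integer roots y ∈ {−4, ..., 4}, then test f_x and f at those candidates.
  x = -4: f_y(-4, y) = 6*y**2 - 26*y + 30; no integer root y with |y| ≤ 4.
  x = -3: f_y(-3, y) = 6*y**2 - 22*y + 20; vanishes at y ∈ {2}. (-3, 2): f_x = 0, f = 0 — SINGULAR.
  x = -2: f_y(-2, y) = 6*y**2 - 18*y + 14; no integer root y with |y| ≤ 4.
  x = -1: f_y(-1, y) = 6*y**2 - 14*y + 12; no integer root y with |y| ≤ 4.
  x = 0: f_y(0, y) = 6*y**2 - 10*y + 14; no integer root y with |y| ≤ 4.
  x = 1: f_y(1, y) = 6*y**2 - 6*y + 20; no integer root y with |y| ≤ 4.
  x = 2: f_y(2, y) = 6*y**2 - 2*y + 30; no integer root y with |y| ≤ 4.
  x = 3: f_y(3, y) = 6*y**2 + 2*y + 44; no integer root y with |y| ≤ 4.
  x = 4: f_y(4, y) = 6*y**2 + 6*y + 62; no integer root y with |y| ≤ 4.
Only singular point on the grid: (-3, 2).
Classify: substitute x = -3 + u, y = 2 + v and expand: f = -2*u**3 + 2*u**2*v + 2*u*v**2 + 2*v**3 + v**2.
No constant or linear terms (consistent with a singular point). Quadratic part: v**2. Cubic part: -2*u**3 + 2*u**2*v + 2*u*v**2 + 2*v**3.
The quadratic part v**2 is a perfect square, so there is a single (double) tangent line v = 0, i.e. y = 2. Restricting the cubic part to that line (v = 0) leaves -2*u**3 ≠ 0, so f is not divisible by v and the branch is v² ≈ 2*u**3 to lowest order — this is a cusp.
Classification: cusp.


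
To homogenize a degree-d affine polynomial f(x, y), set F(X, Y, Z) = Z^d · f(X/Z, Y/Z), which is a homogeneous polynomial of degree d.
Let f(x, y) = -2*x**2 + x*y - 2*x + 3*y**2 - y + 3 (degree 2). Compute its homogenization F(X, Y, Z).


F(X, Y, Z) = -2*X**2 + X*Y - 2*X*Z + 3*Y**2 - Y*Z + 3*Z**2

deg(f) = 2.
Substitute x = X/Z, y = Y/Z into f, then multiply by Z^2.
  monomial -2·x^2·y^0 ↦ -2·X^2·Y^0·Z^0.
  monomial 1·x^1·y^1 ↦ 1·X^1·Y^1·Z^0.
  monomial -2·x^1·y^0 ↦ -2·X^1·Y^0·Z^1.
  monomial 3·x^0·y^2 ↦ 3·X^0·Y^2·Z^0.
  monomial -1·x^0·y^1 ↦ -1·X^0·Y^1·Z^1.
  monomial 3·x^0·y^0 ↦ 3·X^0·Y^0·Z^2.
Collecting: F(X, Y, Z) = -2*X**2 + X*Y - 2*X*Z + 3*Y**2 - Y*Z + 3*Z**2.


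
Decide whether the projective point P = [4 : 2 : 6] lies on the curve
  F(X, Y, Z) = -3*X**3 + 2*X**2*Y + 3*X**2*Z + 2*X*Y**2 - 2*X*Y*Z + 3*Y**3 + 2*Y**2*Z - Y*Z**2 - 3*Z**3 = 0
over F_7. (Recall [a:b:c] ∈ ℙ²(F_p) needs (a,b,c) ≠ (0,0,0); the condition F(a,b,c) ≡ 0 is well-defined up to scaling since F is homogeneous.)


F(4,2,6) ≡ 1 (mod 7); P is NOT on the curve.

Evaluate F(4, 2, 6) term-by-term (mod 7).
  -3*X**3 ↦ -3·64·1·1 = -192
  2*X**2*Y ↦ 2·16·2·1 = 64
  3*X**2*Z ↦ 3·16·1·6 = 288
  2*X*Y**2 ↦ 2·4·4·1 = 32
  -2*X*Y*Z ↦ -2·4·2·6 = -96
  3*Y**3 ↦ 3·1·8·1 = 24
  2*Y**2*Z ↦ 2·1·4·6 = 48
  -Y*Z**2 ↦ -1·1·2·36 = -72
  -3*Z**3 ↦ -3·1·1·216 = -648
Sum: F(4, 2, 6) = (-192) + (64) + (288) + (32) + (-96) + (24) + (48) + (-72) + (-648) = -552.
Reducing mod 7: -552 ≡ 1 (mod 7).
Since F(a, b, c) ≡ 1 ≠ 0 (mod 7), P does NOT lie on the curve.


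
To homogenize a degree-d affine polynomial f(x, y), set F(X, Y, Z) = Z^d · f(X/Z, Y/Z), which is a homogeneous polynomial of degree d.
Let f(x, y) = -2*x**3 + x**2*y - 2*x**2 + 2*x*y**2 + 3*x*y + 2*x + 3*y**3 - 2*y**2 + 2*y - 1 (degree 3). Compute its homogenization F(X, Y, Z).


F(X, Y, Z) = -2*X**3 + X**2*Y - 2*X**2*Z + 2*X*Y**2 + 3*X*Y*Z + 2*X*Z**2 + 3*Y**3 - 2*Y**2*Z + 2*Y*Z**2 - Z**3

deg(f) = 3.
Substitute x = X/Z, y = Y/Z into f, then multiply by Z^3.
  monomial -2·x^3·y^0 ↦ -2·X^3·Y^0·Z^0.
  monomial 1·x^2·y^1 ↦ 1·X^2·Y^1·Z^0.
  monomial -2·x^2·y^0 ↦ -2·X^2·Y^0·Z^1.
  monomial 2·x^1·y^2 ↦ 2·X^1·Y^2·Z^0.
  monomial 3·x^1·y^1 ↦ 3·X^1·Y^1·Z^1.
  monomial 2·x^1·y^0 ↦ 2·X^1·Y^0·Z^2.
  monomial 3·x^0·y^3 ↦ 3·X^0·Y^3·Z^0.
  monomial -2·x^0·y^2 ↦ -2·X^0·Y^2·Z^1.
  monomial 2·x^0·y^1 ↦ 2·X^0·Y^1·Z^2.
  monomial -1·x^0·y^0 ↦ -1·X^0·Y^0·Z^3.
Collecting: F(X, Y, Z) = -2*X**3 + X**2*Y - 2*X**2*Z + 2*X*Y**2 + 3*X*Y*Z + 2*X*Z**2 + 3*Y**3 - 2*Y**2*Z + 2*Y*Z**2 - Z**3.


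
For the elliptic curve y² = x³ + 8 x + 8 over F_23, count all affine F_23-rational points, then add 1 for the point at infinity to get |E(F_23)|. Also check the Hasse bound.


Affine points = {(0, 10), (0, 13), (2, 3), (2, 20), (3, 6), (3, 17), (4, 9), (4, 14), (5, 9), (5, 14), (7, 4), (7, 19), (8, 3), (8, 20), (9, 2), (9, 21), (11, 1), (11, 22), (13, 3), (13, 20), (14, 9), (14, 14), (16, 0), (18, 2), (18, 21), (19, 2), (19, 21), (20, 7), (20, 16)}; affine count = 29; |E(F_23)| = 30.

Discriminant check: Δ ∝ 4a³ + 27b² = 4·8³ + 27·8² = 4·512 + 27·64 ≡ 4 (mod 23). Nonzero ⇒ E is nonsingular.
For each x ∈ F_23, compute rhs = x³ + 8·x + 8 mod 23, then count y ∈ F_23 with y² ≡ rhs.
  x = 0: rhs = 8, matching y values: 10, 13 (2 points).
  x = 1: rhs = 17, matching y values: none (0 points).
  x = 2: rhs = 9, matching y values: 3, 20 (2 points).
  x = 3: rhs = 13, matching y values: 6, 17 (2 points).
  x = 4: rhs = 12, matching y values: 9, 14 (2 points).
  x = 5: rhs = 12, matching y values: 9, 14 (2 points).
  x = 6: rhs = 19, matching y values: none (0 points).
  x = 7: rhs = 16, matching y values: 4, 19 (2 points).
  x = 8: rhs = 9, matching y values: 3, 20 (2 points).
  x = 9: rhs = 4, matching y values: 2, 21 (2 points).
  x = 10: rhs = 7, matching y values: none (0 points).
  x = 11: rhs = 1, matching y values: 1, 22 (2 points).
  x = 12: rhs = 15, matching y values: none (0 points).
  x = 13: rhs = 9, matching y values: 3, 20 (2 points).
  x = 14: rhs = 12, matching y values: 9, 14 (2 points).
  x = 15: rhs = 7, matching y values: none (0 points).
  x = 16: rhs = 0, matching y values: 0 (1 points).
  x = 17: rhs = 20, matching y values: none (0 points).
  x = 18: rhs = 4, matching y values: 2, 21 (2 points).
  x = 19: rhs = 4, matching y values: 2, 21 (2 points).
  x = 20: rhs = 3, matching y values: 7, 16 (2 points).
  x = 21: rhs = 7, matching y values: none (0 points).
  x = 22: rhs = 22, matching y values: none (0 points).
Total affine count: 29.
Full point count |E(F_23)| = 29 + 1 = 30.
Hasse bound: |30 − (23+1)| = |6| = 6 ≤ 2√23 ≈ 9.5917 ✓.


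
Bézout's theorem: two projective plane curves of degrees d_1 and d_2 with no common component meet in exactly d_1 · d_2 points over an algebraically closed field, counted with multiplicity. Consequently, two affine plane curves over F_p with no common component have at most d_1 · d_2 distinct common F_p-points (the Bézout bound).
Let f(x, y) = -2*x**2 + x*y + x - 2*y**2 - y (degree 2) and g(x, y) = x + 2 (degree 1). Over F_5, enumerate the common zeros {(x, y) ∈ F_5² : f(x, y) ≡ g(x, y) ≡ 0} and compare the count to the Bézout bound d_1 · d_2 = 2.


Common zeros: {(3, 0), (3, 1)}; count = 2; Bézout bound = 2.

deg(f) = 2, deg(g) = 1, so Bézout bound = 2.
Scan x ∈ F_5. For each x, list the y ∈ F_5 with f(x, y) ≡ 0 and those with g(x, y) ≡ 0 (mod 5); the common zeros in that column are the intersection.
  x = 0: f ≡ 0 at y ∈ {0, 2}; g ≡ 0 at y ∈ ∅; common: ∅.
  x = 1: f ≡ 0 at y ∈ ∅; g ≡ 0 at y ∈ ∅; common: ∅.
  x = 2: f ≡ 0 at y ∈ ∅; g ≡ 0 at y ∈ ∅; common: ∅.
  x = 3: f ≡ 0 at y ∈ {0, 1}; g ≡ 0 at y ∈ {0, 1, 2, 3, 4}; common: {0, 1}.
  x = 4: f ≡ 0 at y ∈ {2}; g ≡ 0 at y ∈ ∅; common: ∅.
Collecting: common zeros = {(3, 0), (3, 1)}, so the count is 2.
Comparison with the Bézout bound: 2 ≤ 2 = deg(f)·deg(g), as expected for curves with no common component (the bound is attained).


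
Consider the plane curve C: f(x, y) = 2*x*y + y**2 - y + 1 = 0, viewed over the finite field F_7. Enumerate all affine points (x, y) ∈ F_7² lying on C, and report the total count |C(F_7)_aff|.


Affine F_7-points: {(0, 3), (0, 5), (1, 2), (1, 4), (3, 1), (5, 6)}; count = 6.

For each of the 49 pairs (x, y) ∈ F_7², evaluate f(x, y) mod 7. Record the zeros.
  x = 0: [0↦1, 1↦1, 2↦3, 3↦0, 4↦6, 5↦0, 6↦3]  zeros at y ∈ {3, 5}
  x = 1: [0↦1, 1↦3, 2↦0, 3↦6, 4↦0, 5↦3, 6↦1]  zeros at y ∈ {2, 4}
  x = 2: [0↦1, 1↦5, 2↦4, 3↦5, 4↦1, 5↦6, 6↦6]  zeros at y ∈ ∅
  x = 3: [0↦1, 1↦0, 2↦1, 3↦4, 4↦2, 5↦2, 6↦4]  zeros at y ∈ {1}
  x = 4: [0↦1, 1↦2, 2↦5, 3↦3, 4↦3, 5↦5, 6↦2]  zeros at y ∈ ∅
  x = 5: [0↦1, 1↦4, 2↦2, 3↦2, 4↦4, 5↦1, 6↦0]  zeros at y ∈ {6}
  x = 6: [0↦1, 1↦6, 2↦6, 3↦1, 4↦5, 5↦4, 6↦5]  zeros at y ∈ ∅
Collecting zeros: affine points = {(0, 3), (0, 5), (1, 2), (1, 4), (3, 1), (5, 6)}.
Total count |C(F_7)_aff| = 6.


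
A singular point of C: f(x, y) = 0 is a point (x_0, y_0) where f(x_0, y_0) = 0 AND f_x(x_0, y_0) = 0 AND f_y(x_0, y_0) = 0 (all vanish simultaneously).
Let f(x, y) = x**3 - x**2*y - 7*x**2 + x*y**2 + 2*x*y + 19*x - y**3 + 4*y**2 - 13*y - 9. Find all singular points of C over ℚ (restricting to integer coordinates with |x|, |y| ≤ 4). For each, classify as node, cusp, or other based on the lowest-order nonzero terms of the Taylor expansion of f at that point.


Singular points: {(3, 2)}; classification: cusp.

Compute partial derivatives:
  f_x = 3*x**2 - 2*x*y - 14*x + y**2 + 2*y + 19.
  f_y = -x**2 + 2*x*y + 2*x - 3*y**2 + 8*y - 13.
Scan x_0 ∈ {−4, ..., 4}. For each x_0, f_y(x_0, y) is a polynomial in y; find its integer roots y ∈ {−4, ..., 4}, then test f_x and f at those candidates.
  x = -4: f_y(-4, y) = -3*y**2 - 37; no integer root y with |y| ≤ 4.
  x = -3: f_y(-3, y) = -3*y**2 + 2*y - 28; no integer root y with |y| ≤ 4.
  x = -2: f_y(-2, y) = -3*y**2 + 4*y - 21; no integer root y with |y| ≤ 4.
  x = -1: f_y(-1, y) = -3*y**2 + 6*y - 16; no integer root y with |y| ≤ 4.
  x = 0: f_y(0, y) = -3*y**2 + 8*y - 13; no integer root y with |y| ≤ 4.
  x = 1: f_y(1, y) = -3*y**2 + 10*y - 12; no integer root y with |y| ≤ 4.
  x = 2: f_y(2, y) = -3*y**2 + 12*y - 13; no integer root y with |y| ≤ 4.
  x = 3: f_y(3, y) = -3*y**2 + 14*y - 16; vanishes at y ∈ {2}. (3, 2): f_x = 0, f = 0 — SINGULAR.
  x = 4: f_y(4, y) = -3*y**2 + 16*y - 21; vanishes at y ∈ {3}. (4, 3): f_x = 2 ≠ 0.
Only singular point on the grid: (3, 2).
Classify: substitute x = 3 + u, y = 2 + v and expand: f = u**3 - u**2*v + u*v**2 - v**3 + v**2.
No constant or linear terms (consistent with a singular point). Quadratic part: v**2. Cubic part: u**3 - u**2*v + u*v**2 - v**3.
The quadratic part v**2 is a perfect square, so there is a single (double) tangent line v = 0, i.e. y = 2. Restricting the cubic part to that line (v = 0) leaves u**3 ≠ 0, so f is not divisible by v and the branch is v² ≈ -u**3 to lowest order — this is a cusp.
Classification: cusp.
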